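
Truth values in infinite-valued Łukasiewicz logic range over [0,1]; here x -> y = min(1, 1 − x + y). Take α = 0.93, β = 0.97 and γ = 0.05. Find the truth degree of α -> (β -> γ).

0.15

β -> γ = min(1, 1 − 0.97 + 0.05) = min(1, 0.08) = 0.08
α -> (β -> γ) = min(1, 1 − 0.93 + 0.08) = min(1, 0.15) = 0.15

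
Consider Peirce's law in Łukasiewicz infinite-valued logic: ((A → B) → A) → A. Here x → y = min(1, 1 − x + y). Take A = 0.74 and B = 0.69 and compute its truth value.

0.95

A → B = min(1, 1 − 0.74 + 0.69) = min(1, 0.95) = 0.95
(A → B) → A = min(1, 1 − 0.95 + 0.74) = min(1, 0.79) = 0.79
((A → B) → A) → A = min(1, 1 − 0.79 + 0.74) = min(1, 0.95) = 0.95
(The value 0.95 < 1 shows this instance is not satisfied; not a Ł∞-tautology in general.)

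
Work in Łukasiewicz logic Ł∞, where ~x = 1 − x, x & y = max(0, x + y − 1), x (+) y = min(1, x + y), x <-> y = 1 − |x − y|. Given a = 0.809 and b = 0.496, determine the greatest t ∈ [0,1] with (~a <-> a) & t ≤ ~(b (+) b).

~a = 1 − 0.809 = 0.191
~a <-> a = 1 − |0.191 − 0.809| = 1 − 0.618 = 0.382
So the left factor is ~a <-> a = 0.382.
b (+) b = min(1, 0.496 + 0.496) = min(1, 0.992) = 0.992
~(b (+) b) = 1 − 0.992 = 0.008
So the right-hand bound is ~(b (+) b) = 0.008.
The residuum of the Łukasiewicz t-norm gives the supremum: min(1, 1 − 0.382 + 0.008).
1 − 0.382 + 0.008 = 0.626, so t = min(1, 0.626) = 0.626.
Check: 0.382 & 0.626 = max(0, 0.008) = 0.008 ≤ 0.008.

0.626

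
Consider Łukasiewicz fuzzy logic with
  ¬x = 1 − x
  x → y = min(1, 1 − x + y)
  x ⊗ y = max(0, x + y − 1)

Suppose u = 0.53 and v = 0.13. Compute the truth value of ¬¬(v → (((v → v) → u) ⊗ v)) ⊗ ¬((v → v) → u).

0.34

v → v = min(1, 1 − 0.13 + 0.13) = min(1, 1.00) = 1.00
(v → v) → u = min(1, 1 − 1.00 + 0.53) = min(1, 0.53) = 0.53
((v → v) → u) ⊗ v = max(0, 0.53 + 0.13 − 1) = max(0, -0.34) = 0.00
v → (((v → v) → u) ⊗ v) = min(1, 1 − 0.13 + 0.00) = min(1, 0.87) = 0.87
¬(v → (((v → v) → u) ⊗ v)) = 1 − 0.87 = 0.13
¬¬(v → (((v → v) → u) ⊗ v)) = 1 − 0.13 = 0.87
¬((v → v) → u) = 1 − 0.53 = 0.47
¬¬(v → (((v → v) → u) ⊗ v)) ⊗ ¬((v → v) → u) = max(0, 0.87 + 0.47 − 1) = max(0, 0.34) = 0.34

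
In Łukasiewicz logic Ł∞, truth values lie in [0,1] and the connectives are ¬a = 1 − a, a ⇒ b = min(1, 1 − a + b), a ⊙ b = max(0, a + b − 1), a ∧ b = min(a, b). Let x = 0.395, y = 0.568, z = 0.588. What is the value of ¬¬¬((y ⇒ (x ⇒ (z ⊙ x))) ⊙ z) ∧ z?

z ⊙ x = max(0, 0.588 + 0.395 − 1) = max(0, -0.017) = 0.000
x ⇒ (z ⊙ x) = min(1, 1 − 0.395 + 0.000) = min(1, 0.605) = 0.605
y ⇒ (x ⇒ (z ⊙ x)) = min(1, 1 − 0.568 + 0.605) = min(1, 1.037) = 1.000
(y ⇒ (x ⇒ (z ⊙ x))) ⊙ z = max(0, 1.000 + 0.588 − 1) = max(0, 0.588) = 0.588
¬((y ⇒ (x ⇒ (z ⊙ x))) ⊙ z) = 1 − 0.588 = 0.412
¬¬((y ⇒ (x ⇒ (z ⊙ x))) ⊙ z) = 1 − 0.412 = 0.588
¬¬¬((y ⇒ (x ⇒ (z ⊙ x))) ⊙ z) = 1 − 0.588 = 0.412
¬¬¬((y ⇒ (x ⇒ (z ⊙ x))) ⊙ z) ∧ z = min(0.412, 0.588) = 0.412

0.412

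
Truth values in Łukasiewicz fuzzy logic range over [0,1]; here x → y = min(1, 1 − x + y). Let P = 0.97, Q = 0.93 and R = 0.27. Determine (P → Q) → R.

P → Q = min(1, 1 − 0.97 + 0.93) = min(1, 0.96) = 0.96
(P → Q) → R = min(1, 1 − 0.96 + 0.27) = min(1, 0.31) = 0.31

0.31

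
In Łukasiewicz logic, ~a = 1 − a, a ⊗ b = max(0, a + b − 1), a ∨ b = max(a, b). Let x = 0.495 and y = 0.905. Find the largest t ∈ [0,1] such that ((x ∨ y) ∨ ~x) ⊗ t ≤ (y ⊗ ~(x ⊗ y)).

x ∨ y = max(0.495, 0.905) = 0.905
~x = 1 − 0.495 = 0.505
(x ∨ y) ∨ ~x = max(0.905, 0.505) = 0.905
So the left factor is (x ∨ y) ∨ ~x = 0.905.
x ⊗ y = max(0, 0.495 + 0.905 − 1) = max(0, 0.400) = 0.400
~(x ⊗ y) = 1 − 0.400 = 0.600
y ⊗ ~(x ⊗ y) = max(0, 0.905 + 0.600 − 1) = max(0, 0.505) = 0.505
So the right-hand bound is y ⊗ ~(x ⊗ y) = 0.505.
The residuum of the Łukasiewicz t-norm gives the supremum: min(1, 1 − 0.905 + 0.505).
1 − 0.905 + 0.505 = 0.600, so t = min(1, 0.600) = 0.600.
Check: 0.905 ⊗ 0.600 = max(0, 0.505) = 0.505 ≤ 0.505.

0.600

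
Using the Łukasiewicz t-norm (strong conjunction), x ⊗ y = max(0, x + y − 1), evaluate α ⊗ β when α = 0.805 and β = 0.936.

0.741

α ⊗ β = max(0, 0.805 + 0.936 − 1) = max(0, 0.741) = 0.741
For comparison, the Gödel (minimum) t-norm min(x, y) would give 0.805.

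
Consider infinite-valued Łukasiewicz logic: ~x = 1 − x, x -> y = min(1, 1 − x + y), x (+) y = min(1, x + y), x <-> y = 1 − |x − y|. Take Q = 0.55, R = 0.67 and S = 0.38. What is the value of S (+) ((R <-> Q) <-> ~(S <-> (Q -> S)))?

0.95

R <-> Q = 1 − |0.67 − 0.55| = 1 − 0.12 = 0.88
Q -> S = min(1, 1 − 0.55 + 0.38) = min(1, 0.83) = 0.83
S <-> (Q -> S) = 1 − |0.38 − 0.83| = 1 − 0.45 = 0.55
~(S <-> (Q -> S)) = 1 − 0.55 = 0.45
(R <-> Q) <-> ~(S <-> (Q -> S)) = 1 − |0.88 − 0.45| = 1 − 0.43 = 0.57
S (+) ((R <-> Q) <-> ~(S <-> (Q -> S))) = min(1, 0.38 + 0.57) = min(1, 0.95) = 0.95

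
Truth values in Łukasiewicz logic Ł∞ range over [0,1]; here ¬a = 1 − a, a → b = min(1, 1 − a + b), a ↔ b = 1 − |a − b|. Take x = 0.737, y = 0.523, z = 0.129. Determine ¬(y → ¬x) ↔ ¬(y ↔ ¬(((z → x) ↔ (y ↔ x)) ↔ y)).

¬x = 1 − 0.737 = 0.263
y → ¬x = min(1, 1 − 0.523 + 0.263) = min(1, 0.740) = 0.740
¬(y → ¬x) = 1 − 0.740 = 0.260
z → x = min(1, 1 − 0.129 + 0.737) = min(1, 1.608) = 1.000
y ↔ x = 1 − |0.523 − 0.737| = 1 − 0.214 = 0.786
(z → x) ↔ (y ↔ x) = 1 − |1.000 − 0.786| = 1 − 0.214 = 0.786
((z → x) ↔ (y ↔ x)) ↔ y = 1 − |0.786 − 0.523| = 1 − 0.263 = 0.737
¬(((z → x) ↔ (y ↔ x)) ↔ y) = 1 − 0.737 = 0.263
y ↔ ¬(((z → x) ↔ (y ↔ x)) ↔ y) = 1 − |0.523 − 0.263| = 1 − 0.260 = 0.740
¬(y ↔ ¬(((z → x) ↔ (y ↔ x)) ↔ y)) = 1 − 0.740 = 0.260
¬(y → ¬x) ↔ ¬(y ↔ ¬(((z → x) ↔ (y ↔ x)) ↔ y)) = 1 − |0.260 − 0.260| = 1 − 0.000 = 1.000

1.000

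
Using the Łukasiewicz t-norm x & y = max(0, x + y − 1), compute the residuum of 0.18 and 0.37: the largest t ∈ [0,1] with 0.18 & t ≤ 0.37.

1.00

The residuum of the Łukasiewicz t-norm gives the supremum: min(1, 1 − 0.18 + 0.37).
1 − 0.18 + 0.37 = 1.19, so t = min(1, 1.19) = 1.00.
Check: 0.18 & 1.00 = max(0, 0.18) = 0.18 ≤ 0.37.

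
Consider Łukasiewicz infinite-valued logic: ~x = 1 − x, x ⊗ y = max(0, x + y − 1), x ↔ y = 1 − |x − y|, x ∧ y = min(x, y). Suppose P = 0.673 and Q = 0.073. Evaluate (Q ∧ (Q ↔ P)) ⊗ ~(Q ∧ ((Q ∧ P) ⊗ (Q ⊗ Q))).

0.073

Q ↔ P = 1 − |0.073 − 0.673| = 1 − 0.600 = 0.400
Q ∧ (Q ↔ P) = min(0.073, 0.400) = 0.073
Q ∧ P = min(0.073, 0.673) = 0.073
Q ⊗ Q = max(0, 0.073 + 0.073 − 1) = max(0, -0.854) = 0.000
(Q ∧ P) ⊗ (Q ⊗ Q) = max(0, 0.073 + 0.000 − 1) = max(0, -0.927) = 0.000
Q ∧ ((Q ∧ P) ⊗ (Q ⊗ Q)) = min(0.073, 0.000) = 0.000
~(Q ∧ ((Q ∧ P) ⊗ (Q ⊗ Q))) = 1 − 0.000 = 1.000
(Q ∧ (Q ↔ P)) ⊗ ~(Q ∧ ((Q ∧ P) ⊗ (Q ⊗ Q))) = max(0, 0.073 + 1.000 − 1) = max(0, 0.073) = 0.073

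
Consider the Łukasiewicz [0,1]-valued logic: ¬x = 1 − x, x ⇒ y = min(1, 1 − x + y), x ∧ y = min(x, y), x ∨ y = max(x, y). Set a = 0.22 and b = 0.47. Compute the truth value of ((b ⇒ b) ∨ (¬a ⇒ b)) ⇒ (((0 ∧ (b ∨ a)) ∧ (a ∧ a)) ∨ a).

0.22

b ⇒ b = min(1, 1 − 0.47 + 0.47) = min(1, 1.00) = 1.00
¬a = 1 − 0.22 = 0.78
¬a ⇒ b = min(1, 1 − 0.78 + 0.47) = min(1, 0.69) = 0.69
(b ⇒ b) ∨ (¬a ⇒ b) = max(1.00, 0.69) = 1.00
b ∨ a = max(0.47, 0.22) = 0.47
0 ∧ (b ∨ a) = min(0.00, 0.47) = 0.00
a ∧ a = min(0.22, 0.22) = 0.22
(0 ∧ (b ∨ a)) ∧ (a ∧ a) = min(0.00, 0.22) = 0.00
((0 ∧ (b ∨ a)) ∧ (a ∧ a)) ∨ a = max(0.00, 0.22) = 0.22
((b ⇒ b) ∨ (¬a ⇒ b)) ⇒ (((0 ∧ (b ∨ a)) ∧ (a ∧ a)) ∨ a) = min(1, 1 − 1.00 + 0.22) = min(1, 0.22) = 0.22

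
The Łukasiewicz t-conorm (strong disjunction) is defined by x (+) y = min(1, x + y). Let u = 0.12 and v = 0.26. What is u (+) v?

0.38

u (+) v = min(1, 0.12 + 0.26) = min(1, 0.38) = 0.38
For comparison, the Gödel t-conorm max(x, y) would give 0.26.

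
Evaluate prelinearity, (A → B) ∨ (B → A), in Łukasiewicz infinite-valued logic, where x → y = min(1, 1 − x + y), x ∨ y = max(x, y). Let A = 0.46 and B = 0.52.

A → B = min(1, 1 − 0.46 + 0.52) = min(1, 1.06) = 1.00
B → A = min(1, 1 − 0.52 + 0.46) = min(1, 0.94) = 0.94
(A → B) ∨ (B → A) = max(1.00, 0.94) = 1.00
(As expected: a Ł∞-tautology — holds in every MV-chain.)

1.00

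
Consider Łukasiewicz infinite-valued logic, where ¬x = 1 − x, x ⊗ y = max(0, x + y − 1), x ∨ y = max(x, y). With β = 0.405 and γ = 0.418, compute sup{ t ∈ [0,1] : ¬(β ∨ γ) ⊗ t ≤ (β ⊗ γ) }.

β ∨ γ = max(0.405, 0.418) = 0.418
¬(β ∨ γ) = 1 − 0.418 = 0.582
So the left factor is ¬(β ∨ γ) = 0.582.
β ⊗ γ = max(0, 0.405 + 0.418 − 1) = max(0, -0.177) = 0.000
So the right-hand bound is β ⊗ γ = 0.000.
The residuum of the Łukasiewicz t-norm gives the supremum: min(1, 1 − 0.582 + 0.000).
1 − 0.582 + 0.000 = 0.418, so t = min(1, 0.418) = 0.418.
Check: 0.582 ⊗ 0.418 = max(0, 0.000) = 0.000 ≤ 0.000.

0.418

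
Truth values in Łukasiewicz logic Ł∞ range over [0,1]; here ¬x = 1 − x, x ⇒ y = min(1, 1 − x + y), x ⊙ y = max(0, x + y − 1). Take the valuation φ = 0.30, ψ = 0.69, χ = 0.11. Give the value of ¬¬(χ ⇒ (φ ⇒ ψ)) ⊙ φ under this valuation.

φ ⇒ ψ = min(1, 1 − 0.30 + 0.69) = min(1, 1.39) = 1.00
χ ⇒ (φ ⇒ ψ) = min(1, 1 − 0.11 + 1.00) = min(1, 1.89) = 1.00
¬(χ ⇒ (φ ⇒ ψ)) = 1 − 1.00 = 0.00
¬¬(χ ⇒ (φ ⇒ ψ)) = 1 − 0.00 = 1.00
¬¬(χ ⇒ (φ ⇒ ψ)) ⊙ φ = max(0, 1.00 + 0.30 − 1) = max(0, 0.30) = 0.30

0.30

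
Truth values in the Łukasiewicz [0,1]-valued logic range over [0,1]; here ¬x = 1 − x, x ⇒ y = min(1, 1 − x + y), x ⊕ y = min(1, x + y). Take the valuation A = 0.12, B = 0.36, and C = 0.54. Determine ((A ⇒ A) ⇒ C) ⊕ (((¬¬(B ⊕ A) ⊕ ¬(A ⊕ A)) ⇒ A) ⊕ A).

A ⇒ A = min(1, 1 − 0.12 + 0.12) = min(1, 1.00) = 1.00
(A ⇒ A) ⇒ C = min(1, 1 − 1.00 + 0.54) = min(1, 0.54) = 0.54
B ⊕ A = min(1, 0.36 + 0.12) = min(1, 0.48) = 0.48
¬(B ⊕ A) = 1 − 0.48 = 0.52
¬¬(B ⊕ A) = 1 − 0.52 = 0.48
A ⊕ A = min(1, 0.12 + 0.12) = min(1, 0.24) = 0.24
¬(A ⊕ A) = 1 − 0.24 = 0.76
¬¬(B ⊕ A) ⊕ ¬(A ⊕ A) = min(1, 0.48 + 0.76) = min(1, 1.24) = 1.00
(¬¬(B ⊕ A) ⊕ ¬(A ⊕ A)) ⇒ A = min(1, 1 − 1.00 + 0.12) = min(1, 0.12) = 0.12
((¬¬(B ⊕ A) ⊕ ¬(A ⊕ A)) ⇒ A) ⊕ A = min(1, 0.12 + 0.12) = min(1, 0.24) = 0.24
((A ⇒ A) ⇒ C) ⊕ (((¬¬(B ⊕ A) ⊕ ¬(A ⊕ A)) ⇒ A) ⊕ A) = min(1, 0.54 + 0.24) = min(1, 0.78) = 0.78

0.78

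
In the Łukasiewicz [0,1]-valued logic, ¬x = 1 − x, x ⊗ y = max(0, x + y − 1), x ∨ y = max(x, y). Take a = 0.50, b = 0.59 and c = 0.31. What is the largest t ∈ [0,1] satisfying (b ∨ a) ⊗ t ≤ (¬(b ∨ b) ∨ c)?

b ∨ a = max(0.59, 0.50) = 0.59
So the left factor is b ∨ a = 0.59.
b ∨ b = max(0.59, 0.59) = 0.59
¬(b ∨ b) = 1 − 0.59 = 0.41
¬(b ∨ b) ∨ c = max(0.41, 0.31) = 0.41
So the right-hand bound is ¬(b ∨ b) ∨ c = 0.41.
The residuum of the Łukasiewicz t-norm gives the supremum: min(1, 1 − 0.59 + 0.41).
1 − 0.59 + 0.41 = 0.82, so t = min(1, 0.82) = 0.82.
Check: 0.59 ⊗ 0.82 = max(0, 0.41) = 0.41 ≤ 0.41.

0.82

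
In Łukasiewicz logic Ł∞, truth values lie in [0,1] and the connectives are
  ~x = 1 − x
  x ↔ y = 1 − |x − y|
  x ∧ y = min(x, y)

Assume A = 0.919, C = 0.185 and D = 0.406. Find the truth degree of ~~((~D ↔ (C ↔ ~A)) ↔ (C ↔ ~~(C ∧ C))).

0.698

~D = 1 − 0.406 = 0.594
~A = 1 − 0.919 = 0.081
C ↔ ~A = 1 − |0.185 − 0.081| = 1 − 0.104 = 0.896
~D ↔ (C ↔ ~A) = 1 − |0.594 − 0.896| = 1 − 0.302 = 0.698
C ∧ C = min(0.185, 0.185) = 0.185
~(C ∧ C) = 1 − 0.185 = 0.815
~~(C ∧ C) = 1 − 0.815 = 0.185
C ↔ ~~(C ∧ C) = 1 − |0.185 − 0.185| = 1 − 0.000 = 1.000
(~D ↔ (C ↔ ~A)) ↔ (C ↔ ~~(C ∧ C)) = 1 − |0.698 − 1.000| = 1 − 0.302 = 0.698
~((~D ↔ (C ↔ ~A)) ↔ (C ↔ ~~(C ∧ C))) = 1 − 0.698 = 0.302
~~((~D ↔ (C ↔ ~A)) ↔ (C ↔ ~~(C ∧ C))) = 1 − 0.302 = 0.698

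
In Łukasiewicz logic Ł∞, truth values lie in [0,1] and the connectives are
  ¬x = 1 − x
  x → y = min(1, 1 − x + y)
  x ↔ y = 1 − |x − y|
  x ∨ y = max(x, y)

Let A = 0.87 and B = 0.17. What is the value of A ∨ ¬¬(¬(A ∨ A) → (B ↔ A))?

A ∨ A = max(0.87, 0.87) = 0.87
¬(A ∨ A) = 1 − 0.87 = 0.13
B ↔ A = 1 − |0.17 − 0.87| = 1 − 0.70 = 0.30
¬(A ∨ A) → (B ↔ A) = min(1, 1 − 0.13 + 0.30) = min(1, 1.17) = 1.00
¬(¬(A ∨ A) → (B ↔ A)) = 1 − 1.00 = 0.00
¬¬(¬(A ∨ A) → (B ↔ A)) = 1 − 0.00 = 1.00
A ∨ ¬¬(¬(A ∨ A) → (B ↔ A)) = max(0.87, 1.00) = 1.00

1.00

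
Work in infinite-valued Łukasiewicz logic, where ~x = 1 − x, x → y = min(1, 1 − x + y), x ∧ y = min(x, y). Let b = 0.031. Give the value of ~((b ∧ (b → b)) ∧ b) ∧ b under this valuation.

b → b = min(1, 1 − 0.031 + 0.031) = min(1, 1.000) = 1.000
b ∧ (b → b) = min(0.031, 1.000) = 0.031
(b ∧ (b → b)) ∧ b = min(0.031, 0.031) = 0.031
~((b ∧ (b → b)) ∧ b) = 1 − 0.031 = 0.969
~((b ∧ (b → b)) ∧ b) ∧ b = min(0.969, 0.031) = 0.031

0.031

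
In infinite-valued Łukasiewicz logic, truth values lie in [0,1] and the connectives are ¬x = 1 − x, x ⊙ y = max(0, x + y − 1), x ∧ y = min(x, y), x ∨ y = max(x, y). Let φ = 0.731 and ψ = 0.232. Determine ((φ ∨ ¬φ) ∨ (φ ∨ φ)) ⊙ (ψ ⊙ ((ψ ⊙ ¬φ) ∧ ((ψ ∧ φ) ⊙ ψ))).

0.000

¬φ = 1 − 0.731 = 0.269
φ ∨ ¬φ = max(0.731, 0.269) = 0.731
φ ∨ φ = max(0.731, 0.731) = 0.731
(φ ∨ ¬φ) ∨ (φ ∨ φ) = max(0.731, 0.731) = 0.731
ψ ⊙ ¬φ = max(0, 0.232 + 0.269 − 1) = max(0, -0.499) = 0.000
ψ ∧ φ = min(0.232, 0.731) = 0.232
(ψ ∧ φ) ⊙ ψ = max(0, 0.232 + 0.232 − 1) = max(0, -0.536) = 0.000
(ψ ⊙ ¬φ) ∧ ((ψ ∧ φ) ⊙ ψ) = min(0.000, 0.000) = 0.000
ψ ⊙ ((ψ ⊙ ¬φ) ∧ ((ψ ∧ φ) ⊙ ψ)) = max(0, 0.232 + 0.000 − 1) = max(0, -0.768) = 0.000
((φ ∨ ¬φ) ∨ (φ ∨ φ)) ⊙ (ψ ⊙ ((ψ ⊙ ¬φ) ∧ ((ψ ∧ φ) ⊙ ψ))) = max(0, 0.731 + 0.000 − 1) = max(0, -0.269) = 0.000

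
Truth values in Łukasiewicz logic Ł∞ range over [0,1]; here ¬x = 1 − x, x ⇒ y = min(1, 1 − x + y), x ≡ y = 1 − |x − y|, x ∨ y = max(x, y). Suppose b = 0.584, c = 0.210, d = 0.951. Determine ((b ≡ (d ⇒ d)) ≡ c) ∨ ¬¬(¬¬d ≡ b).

0.633

d ⇒ d = min(1, 1 − 0.951 + 0.951) = min(1, 1.000) = 1.000
b ≡ (d ⇒ d) = 1 − |0.584 − 1.000| = 1 − 0.416 = 0.584
(b ≡ (d ⇒ d)) ≡ c = 1 − |0.584 − 0.210| = 1 − 0.374 = 0.626
¬d = 1 − 0.951 = 0.049
¬¬d = 1 − 0.049 = 0.951
¬¬d ≡ b = 1 − |0.951 − 0.584| = 1 − 0.367 = 0.633
¬(¬¬d ≡ b) = 1 − 0.633 = 0.367
¬¬(¬¬d ≡ b) = 1 − 0.367 = 0.633
((b ≡ (d ⇒ d)) ≡ c) ∨ ¬¬(¬¬d ≡ b) = max(0.626, 0.633) = 0.633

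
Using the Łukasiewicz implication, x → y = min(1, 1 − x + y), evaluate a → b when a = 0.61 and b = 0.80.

1.00

a → b = min(1, 1 − 0.61 + 0.80) = min(1, 1.19) = 1.00
For comparison, the Gödel implication (1 if x ≤ y else y) would give 1.00.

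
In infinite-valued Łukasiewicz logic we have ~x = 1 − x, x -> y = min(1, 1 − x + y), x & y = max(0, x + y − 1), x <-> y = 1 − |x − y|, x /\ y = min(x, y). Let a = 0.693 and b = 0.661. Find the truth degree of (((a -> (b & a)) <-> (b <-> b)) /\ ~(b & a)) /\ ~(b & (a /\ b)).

0.646

b & a = max(0, 0.661 + 0.693 − 1) = max(0, 0.354) = 0.354
a -> (b & a) = min(1, 1 − 0.693 + 0.354) = min(1, 0.661) = 0.661
b <-> b = 1 − |0.661 − 0.661| = 1 − 0.000 = 1.000
(a -> (b & a)) <-> (b <-> b) = 1 − |0.661 − 1.000| = 1 − 0.339 = 0.661
~(b & a) = 1 − 0.354 = 0.646
((a -> (b & a)) <-> (b <-> b)) /\ ~(b & a) = min(0.661, 0.646) = 0.646
a /\ b = min(0.693, 0.661) = 0.661
b & (a /\ b) = max(0, 0.661 + 0.661 − 1) = max(0, 0.322) = 0.322
~(b & (a /\ b)) = 1 − 0.322 = 0.678
(((a -> (b & a)) <-> (b <-> b)) /\ ~(b & a)) /\ ~(b & (a /\ b)) = min(0.646, 0.678) = 0.646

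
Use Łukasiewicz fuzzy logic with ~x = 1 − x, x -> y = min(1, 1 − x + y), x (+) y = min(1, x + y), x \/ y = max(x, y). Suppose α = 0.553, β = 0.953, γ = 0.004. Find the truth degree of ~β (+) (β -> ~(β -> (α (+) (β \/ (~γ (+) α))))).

0.094

~β = 1 − 0.953 = 0.047
~γ = 1 − 0.004 = 0.996
~γ (+) α = min(1, 0.996 + 0.553) = min(1, 1.549) = 1.000
β \/ (~γ (+) α) = max(0.953, 1.000) = 1.000
α (+) (β \/ (~γ (+) α)) = min(1, 0.553 + 1.000) = min(1, 1.553) = 1.000
β -> (α (+) (β \/ (~γ (+) α))) = min(1, 1 − 0.953 + 1.000) = min(1, 1.047) = 1.000
~(β -> (α (+) (β \/ (~γ (+) α)))) = 1 − 1.000 = 0.000
β -> ~(β -> (α (+) (β \/ (~γ (+) α)))) = min(1, 1 − 0.953 + 0.000) = min(1, 0.047) = 0.047
~β (+) (β -> ~(β -> (α (+) (β \/ (~γ (+) α))))) = min(1, 0.047 + 0.047) = min(1, 0.094) = 0.094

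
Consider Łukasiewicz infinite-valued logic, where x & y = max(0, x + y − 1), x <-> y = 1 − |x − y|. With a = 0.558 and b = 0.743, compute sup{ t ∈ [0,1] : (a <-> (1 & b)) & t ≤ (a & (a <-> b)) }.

0.558

1 & b = max(0, 1.000 + 0.743 − 1) = max(0, 0.743) = 0.743
a <-> (1 & b) = 1 − |0.558 − 0.743| = 1 − 0.185 = 0.815
So the left factor is a <-> (1 & b) = 0.815.
a <-> b = 1 − |0.558 − 0.743| = 1 − 0.185 = 0.815
a & (a <-> b) = max(0, 0.558 + 0.815 − 1) = max(0, 0.373) = 0.373
So the right-hand bound is a & (a <-> b) = 0.373.
The residuum of the Łukasiewicz t-norm gives the supremum: min(1, 1 − 0.815 + 0.373).
1 − 0.815 + 0.373 = 0.558, so t = min(1, 0.558) = 0.558.
Check: 0.815 & 0.558 = max(0, 0.373) = 0.373 ≤ 0.373.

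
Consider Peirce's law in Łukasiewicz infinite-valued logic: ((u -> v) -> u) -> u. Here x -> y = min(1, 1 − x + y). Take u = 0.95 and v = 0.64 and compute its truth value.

u -> v = min(1, 1 − 0.95 + 0.64) = min(1, 0.69) = 0.69
(u -> v) -> u = min(1, 1 − 0.69 + 0.95) = min(1, 1.26) = 1.00
((u -> v) -> u) -> u = min(1, 1 − 1.00 + 0.95) = min(1, 0.95) = 0.95
(The value 0.95 < 1 shows this instance is not satisfied; not a Ł∞-tautology in general.)

0.95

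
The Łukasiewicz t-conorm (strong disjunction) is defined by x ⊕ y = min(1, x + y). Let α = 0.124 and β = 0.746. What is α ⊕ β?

α ⊕ β = min(1, 0.124 + 0.746) = min(1, 0.870) = 0.870
For comparison, the Gödel t-conorm max(x, y) would give 0.746.

0.870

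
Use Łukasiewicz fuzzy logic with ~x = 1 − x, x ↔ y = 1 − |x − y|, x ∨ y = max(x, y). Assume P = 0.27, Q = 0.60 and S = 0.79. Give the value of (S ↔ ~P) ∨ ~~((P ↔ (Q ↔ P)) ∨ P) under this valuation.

0.94

~P = 1 − 0.27 = 0.73
S ↔ ~P = 1 − |0.79 − 0.73| = 1 − 0.06 = 0.94
Q ↔ P = 1 − |0.60 − 0.27| = 1 − 0.33 = 0.67
P ↔ (Q ↔ P) = 1 − |0.27 − 0.67| = 1 − 0.40 = 0.60
(P ↔ (Q ↔ P)) ∨ P = max(0.60, 0.27) = 0.60
~((P ↔ (Q ↔ P)) ∨ P) = 1 − 0.60 = 0.40
~~((P ↔ (Q ↔ P)) ∨ P) = 1 − 0.40 = 0.60
(S ↔ ~P) ∨ ~~((P ↔ (Q ↔ P)) ∨ P) = max(0.94, 0.60) = 0.94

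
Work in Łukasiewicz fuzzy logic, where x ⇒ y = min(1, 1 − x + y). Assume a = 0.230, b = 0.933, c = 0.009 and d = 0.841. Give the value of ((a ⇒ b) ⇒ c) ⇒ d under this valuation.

1.000

a ⇒ b = min(1, 1 − 0.230 + 0.933) = min(1, 1.703) = 1.000
(a ⇒ b) ⇒ c = min(1, 1 − 1.000 + 0.009) = min(1, 0.009) = 0.009
((a ⇒ b) ⇒ c) ⇒ d = min(1, 1 − 0.009 + 0.841) = min(1, 1.832) = 1.000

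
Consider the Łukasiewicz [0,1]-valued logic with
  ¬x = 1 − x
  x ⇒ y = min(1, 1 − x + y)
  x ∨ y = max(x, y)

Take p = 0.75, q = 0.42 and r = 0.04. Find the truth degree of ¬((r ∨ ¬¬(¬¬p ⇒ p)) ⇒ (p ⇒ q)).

¬p = 1 − 0.75 = 0.25
¬¬p = 1 − 0.25 = 0.75
¬¬p ⇒ p = min(1, 1 − 0.75 + 0.75) = min(1, 1.00) = 1.00
¬(¬¬p ⇒ p) = 1 − 1.00 = 0.00
¬¬(¬¬p ⇒ p) = 1 − 0.00 = 1.00
r ∨ ¬¬(¬¬p ⇒ p) = max(0.04, 1.00) = 1.00
p ⇒ q = min(1, 1 − 0.75 + 0.42) = min(1, 0.67) = 0.67
(r ∨ ¬¬(¬¬p ⇒ p)) ⇒ (p ⇒ q) = min(1, 1 − 1.00 + 0.67) = min(1, 0.67) = 0.67
¬((r ∨ ¬¬(¬¬p ⇒ p)) ⇒ (p ⇒ q)) = 1 − 0.67 = 0.33

0.33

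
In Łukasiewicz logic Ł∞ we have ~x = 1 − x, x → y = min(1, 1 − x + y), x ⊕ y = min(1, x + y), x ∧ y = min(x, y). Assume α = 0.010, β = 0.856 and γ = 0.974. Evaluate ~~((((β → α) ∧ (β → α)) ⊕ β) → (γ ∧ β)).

0.856

β → α = min(1, 1 − 0.856 + 0.010) = min(1, 0.154) = 0.154
(β → α) ∧ (β → α) = min(0.154, 0.154) = 0.154
((β → α) ∧ (β → α)) ⊕ β = min(1, 0.154 + 0.856) = min(1, 1.010) = 1.000
γ ∧ β = min(0.974, 0.856) = 0.856
(((β → α) ∧ (β → α)) ⊕ β) → (γ ∧ β) = min(1, 1 − 1.000 + 0.856) = min(1, 0.856) = 0.856
~((((β → α) ∧ (β → α)) ⊕ β) → (γ ∧ β)) = 1 − 0.856 = 0.144
~~((((β → α) ∧ (β → α)) ⊕ β) → (γ ∧ β)) = 1 − 0.144 = 0.856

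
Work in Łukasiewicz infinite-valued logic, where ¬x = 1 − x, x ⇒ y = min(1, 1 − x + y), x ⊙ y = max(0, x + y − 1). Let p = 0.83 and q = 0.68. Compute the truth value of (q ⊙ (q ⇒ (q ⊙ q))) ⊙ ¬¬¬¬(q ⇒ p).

q ⊙ q = max(0, 0.68 + 0.68 − 1) = max(0, 0.36) = 0.36
q ⇒ (q ⊙ q) = min(1, 1 − 0.68 + 0.36) = min(1, 0.68) = 0.68
q ⊙ (q ⇒ (q ⊙ q)) = max(0, 0.68 + 0.68 − 1) = max(0, 0.36) = 0.36
q ⇒ p = min(1, 1 − 0.68 + 0.83) = min(1, 1.15) = 1.00
¬(q ⇒ p) = 1 − 1.00 = 0.00
¬¬(q ⇒ p) = 1 − 0.00 = 1.00
¬¬¬(q ⇒ p) = 1 − 1.00 = 0.00
¬¬¬¬(q ⇒ p) = 1 − 0.00 = 1.00
(q ⊙ (q ⇒ (q ⊙ q))) ⊙ ¬¬¬¬(q ⇒ p) = max(0, 0.36 + 1.00 − 1) = max(0, 0.36) = 0.36

0.36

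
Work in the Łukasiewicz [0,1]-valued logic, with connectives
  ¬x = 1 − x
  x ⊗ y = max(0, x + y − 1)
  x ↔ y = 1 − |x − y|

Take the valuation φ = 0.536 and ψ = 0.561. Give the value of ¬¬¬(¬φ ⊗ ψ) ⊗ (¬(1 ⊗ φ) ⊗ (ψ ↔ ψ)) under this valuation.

¬φ = 1 − 0.536 = 0.464
¬φ ⊗ ψ = max(0, 0.464 + 0.561 − 1) = max(0, 0.025) = 0.025
¬(¬φ ⊗ ψ) = 1 − 0.025 = 0.975
¬¬(¬φ ⊗ ψ) = 1 − 0.975 = 0.025
¬¬¬(¬φ ⊗ ψ) = 1 − 0.025 = 0.975
1 ⊗ φ = max(0, 1.000 + 0.536 − 1) = max(0, 0.536) = 0.536
¬(1 ⊗ φ) = 1 − 0.536 = 0.464
ψ ↔ ψ = 1 − |0.561 − 0.561| = 1 − 0.000 = 1.000
¬(1 ⊗ φ) ⊗ (ψ ↔ ψ) = max(0, 0.464 + 1.000 − 1) = max(0, 0.464) = 0.464
¬¬¬(¬φ ⊗ ψ) ⊗ (¬(1 ⊗ φ) ⊗ (ψ ↔ ψ)) = max(0, 0.975 + 0.464 − 1) = max(0, 0.439) = 0.439

0.439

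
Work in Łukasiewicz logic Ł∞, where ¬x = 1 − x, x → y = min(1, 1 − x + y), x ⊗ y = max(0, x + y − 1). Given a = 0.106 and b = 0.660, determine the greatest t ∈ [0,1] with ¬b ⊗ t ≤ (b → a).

¬b = 1 − 0.660 = 0.340
So the left factor is ¬b = 0.340.
b → a = min(1, 1 − 0.660 + 0.106) = min(1, 0.446) = 0.446
So the right-hand bound is b → a = 0.446.
The residuum of the Łukasiewicz t-norm gives the supremum: min(1, 1 − 0.340 + 0.446).
1 − 0.340 + 0.446 = 1.106, so t = min(1, 1.106) = 1.000.
Check: 0.340 ⊗ 1.000 = max(0, 0.340) = 0.340 ≤ 0.446.

1.000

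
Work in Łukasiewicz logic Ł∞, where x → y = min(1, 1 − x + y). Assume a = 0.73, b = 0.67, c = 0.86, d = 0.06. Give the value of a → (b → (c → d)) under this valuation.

c → d = min(1, 1 − 0.86 + 0.06) = min(1, 0.20) = 0.20
b → (c → d) = min(1, 1 − 0.67 + 0.20) = min(1, 0.53) = 0.53
a → (b → (c → d)) = min(1, 1 − 0.73 + 0.53) = min(1, 0.80) = 0.80

0.80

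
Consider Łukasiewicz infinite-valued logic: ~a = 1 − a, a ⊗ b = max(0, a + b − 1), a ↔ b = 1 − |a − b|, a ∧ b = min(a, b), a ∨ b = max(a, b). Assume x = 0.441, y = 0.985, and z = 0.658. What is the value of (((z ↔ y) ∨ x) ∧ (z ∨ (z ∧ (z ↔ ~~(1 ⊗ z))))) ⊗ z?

z ↔ y = 1 − |0.658 − 0.985| = 1 − 0.327 = 0.673
(z ↔ y) ∨ x = max(0.673, 0.441) = 0.673
1 ⊗ z = max(0, 1.000 + 0.658 − 1) = max(0, 0.658) = 0.658
~(1 ⊗ z) = 1 − 0.658 = 0.342
~~(1 ⊗ z) = 1 − 0.342 = 0.658
z ↔ ~~(1 ⊗ z) = 1 − |0.658 − 0.658| = 1 − 0.000 = 1.000
z ∧ (z ↔ ~~(1 ⊗ z)) = min(0.658, 1.000) = 0.658
z ∨ (z ∧ (z ↔ ~~(1 ⊗ z))) = max(0.658, 0.658) = 0.658
((z ↔ y) ∨ x) ∧ (z ∨ (z ∧ (z ↔ ~~(1 ⊗ z)))) = min(0.673, 0.658) = 0.658
(((z ↔ y) ∨ x) ∧ (z ∨ (z ∧ (z ↔ ~~(1 ⊗ z))))) ⊗ z = max(0, 0.658 + 0.658 − 1) = max(0, 0.316) = 0.316

0.316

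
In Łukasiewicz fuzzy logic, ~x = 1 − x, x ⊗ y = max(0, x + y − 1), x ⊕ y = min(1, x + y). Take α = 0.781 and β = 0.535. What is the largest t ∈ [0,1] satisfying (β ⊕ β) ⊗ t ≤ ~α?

0.219

β ⊕ β = min(1, 0.535 + 0.535) = min(1, 1.070) = 1.000
So the left factor is β ⊕ β = 1.000.
~α = 1 − 0.781 = 0.219
So the right-hand bound is ~α = 0.219.
The residuum of the Łukasiewicz t-norm gives the supremum: min(1, 1 − 1.000 + 0.219).
1 − 1.000 + 0.219 = 0.219, so t = min(1, 0.219) = 0.219.
Check: 1.000 ⊗ 0.219 = max(0, 0.219) = 0.219 ≤ 0.219.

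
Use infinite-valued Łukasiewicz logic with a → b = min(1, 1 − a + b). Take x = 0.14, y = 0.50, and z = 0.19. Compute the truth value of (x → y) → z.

x → y = min(1, 1 − 0.14 + 0.50) = min(1, 1.36) = 1.00
(x → y) → z = min(1, 1 − 1.00 + 0.19) = min(1, 0.19) = 0.19

0.19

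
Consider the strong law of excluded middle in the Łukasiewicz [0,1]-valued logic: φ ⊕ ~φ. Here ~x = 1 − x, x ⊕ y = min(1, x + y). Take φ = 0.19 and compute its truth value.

~φ = 1 − 0.19 = 0.81
φ ⊕ ~φ = min(1, 0.19 + 0.81) = min(1, 1.00) = 1.00
(As expected: always 1 in Ł∞ since a ⊕ (1−a) = 1.)

1.00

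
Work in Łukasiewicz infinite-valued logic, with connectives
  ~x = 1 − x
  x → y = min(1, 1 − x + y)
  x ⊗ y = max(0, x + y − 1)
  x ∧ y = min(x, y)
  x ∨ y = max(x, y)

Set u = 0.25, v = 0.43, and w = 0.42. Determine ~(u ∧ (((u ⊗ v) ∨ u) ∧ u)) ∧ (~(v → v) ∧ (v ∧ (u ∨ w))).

0.00

u ⊗ v = max(0, 0.25 + 0.43 − 1) = max(0, -0.32) = 0.00
(u ⊗ v) ∨ u = max(0.00, 0.25) = 0.25
((u ⊗ v) ∨ u) ∧ u = min(0.25, 0.25) = 0.25
u ∧ (((u ⊗ v) ∨ u) ∧ u) = min(0.25, 0.25) = 0.25
~(u ∧ (((u ⊗ v) ∨ u) ∧ u)) = 1 − 0.25 = 0.75
v → v = min(1, 1 − 0.43 + 0.43) = min(1, 1.00) = 1.00
~(v → v) = 1 − 1.00 = 0.00
u ∨ w = max(0.25, 0.42) = 0.42
v ∧ (u ∨ w) = min(0.43, 0.42) = 0.42
~(v → v) ∧ (v ∧ (u ∨ w)) = min(0.00, 0.42) = 0.00
~(u ∧ (((u ⊗ v) ∨ u) ∧ u)) ∧ (~(v → v) ∧ (v ∧ (u ∨ w))) = min(0.75, 0.00) = 0.00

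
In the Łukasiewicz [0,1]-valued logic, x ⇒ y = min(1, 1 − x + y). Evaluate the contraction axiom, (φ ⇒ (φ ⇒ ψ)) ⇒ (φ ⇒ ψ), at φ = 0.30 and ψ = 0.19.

φ ⇒ ψ = min(1, 1 − 0.30 + 0.19) = min(1, 0.89) = 0.89
φ ⇒ (φ ⇒ ψ) = min(1, 1 − 0.30 + 0.89) = min(1, 1.59) = 1.00
(φ ⇒ (φ ⇒ ψ)) ⇒ (φ ⇒ ψ) = min(1, 1 − 1.00 + 0.89) = min(1, 0.89) = 0.89
(The value 0.89 < 1 shows this instance is not satisfied; fails in Ł∞ (the t-norm is not idempotent).)

0.89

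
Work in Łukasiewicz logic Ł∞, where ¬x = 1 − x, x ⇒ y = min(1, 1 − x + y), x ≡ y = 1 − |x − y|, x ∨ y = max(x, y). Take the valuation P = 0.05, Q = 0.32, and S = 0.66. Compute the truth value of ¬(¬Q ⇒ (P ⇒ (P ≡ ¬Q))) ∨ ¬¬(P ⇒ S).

1.00

¬Q = 1 − 0.32 = 0.68
P ≡ ¬Q = 1 − |0.05 − 0.68| = 1 − 0.63 = 0.37
P ⇒ (P ≡ ¬Q) = min(1, 1 − 0.05 + 0.37) = min(1, 1.32) = 1.00
¬Q ⇒ (P ⇒ (P ≡ ¬Q)) = min(1, 1 − 0.68 + 1.00) = min(1, 1.32) = 1.00
¬(¬Q ⇒ (P ⇒ (P ≡ ¬Q))) = 1 − 1.00 = 0.00
P ⇒ S = min(1, 1 − 0.05 + 0.66) = min(1, 1.61) = 1.00
¬(P ⇒ S) = 1 − 1.00 = 0.00
¬¬(P ⇒ S) = 1 − 0.00 = 1.00
¬(¬Q ⇒ (P ⇒ (P ≡ ¬Q))) ∨ ¬¬(P ⇒ S) = max(0.00, 1.00) = 1.00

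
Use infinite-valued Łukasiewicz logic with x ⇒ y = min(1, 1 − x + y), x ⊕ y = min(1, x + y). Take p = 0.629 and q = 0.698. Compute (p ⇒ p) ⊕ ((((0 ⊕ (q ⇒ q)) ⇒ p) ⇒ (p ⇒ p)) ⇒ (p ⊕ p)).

1.000

p ⇒ p = min(1, 1 − 0.629 + 0.629) = min(1, 1.000) = 1.000
q ⇒ q = min(1, 1 − 0.698 + 0.698) = min(1, 1.000) = 1.000
0 ⊕ (q ⇒ q) = min(1, 0.000 + 1.000) = min(1, 1.000) = 1.000
(0 ⊕ (q ⇒ q)) ⇒ p = min(1, 1 − 1.000 + 0.629) = min(1, 0.629) = 0.629
((0 ⊕ (q ⇒ q)) ⇒ p) ⇒ (p ⇒ p) = min(1, 1 − 0.629 + 1.000) = min(1, 1.371) = 1.000
p ⊕ p = min(1, 0.629 + 0.629) = min(1, 1.258) = 1.000
(((0 ⊕ (q ⇒ q)) ⇒ p) ⇒ (p ⇒ p)) ⇒ (p ⊕ p) = min(1, 1 − 1.000 + 1.000) = min(1, 1.000) = 1.000
(p ⇒ p) ⊕ ((((0 ⊕ (q ⇒ q)) ⇒ p) ⇒ (p ⇒ p)) ⇒ (p ⊕ p)) = min(1, 1.000 + 1.000) = min(1, 2.000) = 1.000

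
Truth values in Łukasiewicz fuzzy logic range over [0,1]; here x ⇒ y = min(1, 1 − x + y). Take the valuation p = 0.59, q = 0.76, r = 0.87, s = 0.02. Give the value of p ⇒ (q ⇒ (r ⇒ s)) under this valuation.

r ⇒ s = min(1, 1 − 0.87 + 0.02) = min(1, 0.15) = 0.15
q ⇒ (r ⇒ s) = min(1, 1 − 0.76 + 0.15) = min(1, 0.39) = 0.39
p ⇒ (q ⇒ (r ⇒ s)) = min(1, 1 − 0.59 + 0.39) = min(1, 0.80) = 0.80

0.80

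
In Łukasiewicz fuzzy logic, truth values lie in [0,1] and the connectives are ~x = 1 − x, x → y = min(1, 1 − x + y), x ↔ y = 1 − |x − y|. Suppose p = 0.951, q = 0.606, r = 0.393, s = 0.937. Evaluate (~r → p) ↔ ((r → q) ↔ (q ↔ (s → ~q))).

0.851

~r = 1 − 0.393 = 0.607
~r → p = min(1, 1 − 0.607 + 0.951) = min(1, 1.344) = 1.000
r → q = min(1, 1 − 0.393 + 0.606) = min(1, 1.213) = 1.000
~q = 1 − 0.606 = 0.394
s → ~q = min(1, 1 − 0.937 + 0.394) = min(1, 0.457) = 0.457
q ↔ (s → ~q) = 1 − |0.606 − 0.457| = 1 − 0.149 = 0.851
(r → q) ↔ (q ↔ (s → ~q)) = 1 − |1.000 − 0.851| = 1 − 0.149 = 0.851
(~r → p) ↔ ((r → q) ↔ (q ↔ (s → ~q))) = 1 − |1.000 − 0.851| = 1 − 0.149 = 0.851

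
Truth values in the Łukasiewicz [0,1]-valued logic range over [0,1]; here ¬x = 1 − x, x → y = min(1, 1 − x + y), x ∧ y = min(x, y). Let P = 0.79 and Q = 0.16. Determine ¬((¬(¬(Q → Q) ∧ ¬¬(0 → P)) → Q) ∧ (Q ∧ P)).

0.84

Q → Q = min(1, 1 − 0.16 + 0.16) = min(1, 1.00) = 1.00
¬(Q → Q) = 1 − 1.00 = 0.00
0 → P = min(1, 1 − 0.00 + 0.79) = min(1, 1.79) = 1.00
¬(0 → P) = 1 − 1.00 = 0.00
¬¬(0 → P) = 1 − 0.00 = 1.00
¬(Q → Q) ∧ ¬¬(0 → P) = min(0.00, 1.00) = 0.00
¬(¬(Q → Q) ∧ ¬¬(0 → P)) = 1 − 0.00 = 1.00
¬(¬(Q → Q) ∧ ¬¬(0 → P)) → Q = min(1, 1 − 1.00 + 0.16) = min(1, 0.16) = 0.16
Q ∧ P = min(0.16, 0.79) = 0.16
(¬(¬(Q → Q) ∧ ¬¬(0 → P)) → Q) ∧ (Q ∧ P) = min(0.16, 0.16) = 0.16
¬((¬(¬(Q → Q) ∧ ¬¬(0 → P)) → Q) ∧ (Q ∧ P)) = 1 − 0.16 = 0.84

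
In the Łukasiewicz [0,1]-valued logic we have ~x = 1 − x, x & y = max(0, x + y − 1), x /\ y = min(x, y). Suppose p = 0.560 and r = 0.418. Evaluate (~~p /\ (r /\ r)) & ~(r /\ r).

0.000

~p = 1 − 0.560 = 0.440
~~p = 1 − 0.440 = 0.560
r /\ r = min(0.418, 0.418) = 0.418
~~p /\ (r /\ r) = min(0.560, 0.418) = 0.418
~(r /\ r) = 1 − 0.418 = 0.582
(~~p /\ (r /\ r)) & ~(r /\ r) = max(0, 0.418 + 0.582 − 1) = max(0, 0.000) = 0.000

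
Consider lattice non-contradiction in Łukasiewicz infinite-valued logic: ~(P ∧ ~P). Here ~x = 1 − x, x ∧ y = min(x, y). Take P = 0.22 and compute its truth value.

~P = 1 − 0.22 = 0.78
P ∧ ~P = min(0.22, 0.78) = 0.22
~(P ∧ ~P) = 1 − 0.22 = 0.78
(The value 0.78 < 1 shows this instance is not satisfied; not a Ł∞-tautology — its value is 1 − min(a, 1−a).)

0.78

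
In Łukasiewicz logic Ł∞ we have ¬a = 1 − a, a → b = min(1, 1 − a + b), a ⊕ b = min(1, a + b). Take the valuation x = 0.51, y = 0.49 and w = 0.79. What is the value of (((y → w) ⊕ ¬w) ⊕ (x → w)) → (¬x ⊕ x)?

y → w = min(1, 1 − 0.49 + 0.79) = min(1, 1.30) = 1.00
¬w = 1 − 0.79 = 0.21
(y → w) ⊕ ¬w = min(1, 1.00 + 0.21) = min(1, 1.21) = 1.00
x → w = min(1, 1 − 0.51 + 0.79) = min(1, 1.28) = 1.00
((y → w) ⊕ ¬w) ⊕ (x → w) = min(1, 1.00 + 1.00) = min(1, 2.00) = 1.00
¬x = 1 − 0.51 = 0.49
¬x ⊕ x = min(1, 0.49 + 0.51) = min(1, 1.00) = 1.00
(((y → w) ⊕ ¬w) ⊕ (x → w)) → (¬x ⊕ x) = min(1, 1 − 1.00 + 1.00) = min(1, 1.00) = 1.00

1.00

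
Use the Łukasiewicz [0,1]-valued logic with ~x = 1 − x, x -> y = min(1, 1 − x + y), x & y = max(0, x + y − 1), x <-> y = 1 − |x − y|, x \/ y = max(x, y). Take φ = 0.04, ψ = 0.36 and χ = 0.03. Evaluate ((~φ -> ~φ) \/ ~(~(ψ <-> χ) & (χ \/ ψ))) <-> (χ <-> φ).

0.99

~φ = 1 − 0.04 = 0.96
~φ -> ~φ = min(1, 1 − 0.96 + 0.96) = min(1, 1.00) = 1.00
ψ <-> χ = 1 − |0.36 − 0.03| = 1 − 0.33 = 0.67
~(ψ <-> χ) = 1 − 0.67 = 0.33
χ \/ ψ = max(0.03, 0.36) = 0.36
~(ψ <-> χ) & (χ \/ ψ) = max(0, 0.33 + 0.36 − 1) = max(0, -0.31) = 0.00
~(~(ψ <-> χ) & (χ \/ ψ)) = 1 − 0.00 = 1.00
(~φ -> ~φ) \/ ~(~(ψ <-> χ) & (χ \/ ψ)) = max(1.00, 1.00) = 1.00
χ <-> φ = 1 − |0.03 − 0.04| = 1 − 0.01 = 0.99
((~φ -> ~φ) \/ ~(~(ψ <-> χ) & (χ \/ ψ))) <-> (χ <-> φ) = 1 − |1.00 − 0.99| = 1 − 0.01 = 0.99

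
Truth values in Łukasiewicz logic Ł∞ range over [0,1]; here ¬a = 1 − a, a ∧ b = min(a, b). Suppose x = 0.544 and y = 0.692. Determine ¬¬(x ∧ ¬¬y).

¬y = 1 − 0.692 = 0.308
¬¬y = 1 − 0.308 = 0.692
x ∧ ¬¬y = min(0.544, 0.692) = 0.544
¬(x ∧ ¬¬y) = 1 − 0.544 = 0.456
¬¬(x ∧ ¬¬y) = 1 − 0.456 = 0.544

0.544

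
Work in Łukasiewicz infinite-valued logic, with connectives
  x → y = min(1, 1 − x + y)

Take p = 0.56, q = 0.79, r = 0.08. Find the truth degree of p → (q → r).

0.73

q → r = min(1, 1 − 0.79 + 0.08) = min(1, 0.29) = 0.29
p → (q → r) = min(1, 1 − 0.56 + 0.29) = min(1, 0.73) = 0.73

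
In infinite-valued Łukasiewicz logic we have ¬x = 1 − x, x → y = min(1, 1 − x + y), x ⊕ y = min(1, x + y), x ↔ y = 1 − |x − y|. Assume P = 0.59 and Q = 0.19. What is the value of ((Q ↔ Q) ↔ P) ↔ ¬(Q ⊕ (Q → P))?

0.41

Q ↔ Q = 1 − |0.19 − 0.19| = 1 − 0.00 = 1.00
(Q ↔ Q) ↔ P = 1 − |1.00 − 0.59| = 1 − 0.41 = 0.59
Q → P = min(1, 1 − 0.19 + 0.59) = min(1, 1.40) = 1.00
Q ⊕ (Q → P) = min(1, 0.19 + 1.00) = min(1, 1.19) = 1.00
¬(Q ⊕ (Q → P)) = 1 − 1.00 = 0.00
((Q ↔ Q) ↔ P) ↔ ¬(Q ⊕ (Q → P)) = 1 − |0.59 − 0.00| = 1 − 0.59 = 0.41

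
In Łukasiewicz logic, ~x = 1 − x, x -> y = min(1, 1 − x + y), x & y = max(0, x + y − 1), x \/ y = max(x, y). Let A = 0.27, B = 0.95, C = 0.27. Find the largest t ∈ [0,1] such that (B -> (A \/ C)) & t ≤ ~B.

0.73

A \/ C = max(0.27, 0.27) = 0.27
B -> (A \/ C) = min(1, 1 − 0.95 + 0.27) = min(1, 0.32) = 0.32
So the left factor is B -> (A \/ C) = 0.32.
~B = 1 − 0.95 = 0.05
So the right-hand bound is ~B = 0.05.
The residuum of the Łukasiewicz t-norm gives the supremum: min(1, 1 − 0.32 + 0.05).
1 − 0.32 + 0.05 = 0.73, so t = min(1, 0.73) = 0.73.
Check: 0.32 & 0.73 = max(0, 0.05) = 0.05 ≤ 0.05.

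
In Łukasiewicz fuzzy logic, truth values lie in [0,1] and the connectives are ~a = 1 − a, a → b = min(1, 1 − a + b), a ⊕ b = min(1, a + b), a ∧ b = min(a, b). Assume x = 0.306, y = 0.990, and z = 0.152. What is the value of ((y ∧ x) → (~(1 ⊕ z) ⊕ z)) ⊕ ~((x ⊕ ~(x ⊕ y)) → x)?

y ∧ x = min(0.990, 0.306) = 0.306
1 ⊕ z = min(1, 1.000 + 0.152) = min(1, 1.152) = 1.000
~(1 ⊕ z) = 1 − 1.000 = 0.000
~(1 ⊕ z) ⊕ z = min(1, 0.000 + 0.152) = min(1, 0.152) = 0.152
(y ∧ x) → (~(1 ⊕ z) ⊕ z) = min(1, 1 − 0.306 + 0.152) = min(1, 0.846) = 0.846
x ⊕ y = min(1, 0.306 + 0.990) = min(1, 1.296) = 1.000
~(x ⊕ y) = 1 − 1.000 = 0.000
x ⊕ ~(x ⊕ y) = min(1, 0.306 + 0.000) = min(1, 0.306) = 0.306
(x ⊕ ~(x ⊕ y)) → x = min(1, 1 − 0.306 + 0.306) = min(1, 1.000) = 1.000
~((x ⊕ ~(x ⊕ y)) → x) = 1 − 1.000 = 0.000
((y ∧ x) → (~(1 ⊕ z) ⊕ z)) ⊕ ~((x ⊕ ~(x ⊕ y)) → x) = min(1, 0.846 + 0.000) = min(1, 0.846) = 0.846

0.846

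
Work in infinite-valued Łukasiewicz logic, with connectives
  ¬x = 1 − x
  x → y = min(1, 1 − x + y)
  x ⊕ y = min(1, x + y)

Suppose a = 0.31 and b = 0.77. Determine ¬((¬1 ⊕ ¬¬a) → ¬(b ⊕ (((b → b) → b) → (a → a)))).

¬1 = 1 − 1.00 = 0.00
¬a = 1 − 0.31 = 0.69
¬¬a = 1 − 0.69 = 0.31
¬1 ⊕ ¬¬a = min(1, 0.00 + 0.31) = min(1, 0.31) = 0.31
b → b = min(1, 1 − 0.77 + 0.77) = min(1, 1.00) = 1.00
(b → b) → b = min(1, 1 − 1.00 + 0.77) = min(1, 0.77) = 0.77
a → a = min(1, 1 − 0.31 + 0.31) = min(1, 1.00) = 1.00
((b → b) → b) → (a → a) = min(1, 1 − 0.77 + 1.00) = min(1, 1.23) = 1.00
b ⊕ (((b → b) → b) → (a → a)) = min(1, 0.77 + 1.00) = min(1, 1.77) = 1.00
¬(b ⊕ (((b → b) → b) → (a → a))) = 1 − 1.00 = 0.00
(¬1 ⊕ ¬¬a) → ¬(b ⊕ (((b → b) → b) → (a → a))) = min(1, 1 − 0.31 + 0.00) = min(1, 0.69) = 0.69
¬((¬1 ⊕ ¬¬a) → ¬(b ⊕ (((b → b) → b) → (a → a)))) = 1 − 0.69 = 0.31

0.31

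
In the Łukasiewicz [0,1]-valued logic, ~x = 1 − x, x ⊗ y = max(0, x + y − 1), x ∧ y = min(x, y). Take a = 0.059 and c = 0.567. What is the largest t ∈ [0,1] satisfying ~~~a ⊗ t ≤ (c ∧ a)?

0.118

~a = 1 − 0.059 = 0.941
~~a = 1 − 0.941 = 0.059
~~~a = 1 − 0.059 = 0.941
So the left factor is ~~~a = 0.941.
c ∧ a = min(0.567, 0.059) = 0.059
So the right-hand bound is c ∧ a = 0.059.
The residuum of the Łukasiewicz t-norm gives the supremum: min(1, 1 − 0.941 + 0.059).
1 − 0.941 + 0.059 = 0.118, so t = min(1, 0.118) = 0.118.
Check: 0.941 ⊗ 0.118 = max(0, 0.059) = 0.059 ≤ 0.059.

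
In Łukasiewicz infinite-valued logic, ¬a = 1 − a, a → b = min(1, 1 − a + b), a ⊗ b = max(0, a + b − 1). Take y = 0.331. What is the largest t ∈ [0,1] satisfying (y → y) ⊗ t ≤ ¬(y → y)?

y → y = min(1, 1 − 0.331 + 0.331) = min(1, 1.000) = 1.000
So the left factor is y → y = 1.000.
¬(y → y) = 1 − 1.000 = 0.000
So the right-hand bound is ¬(y → y) = 0.000.
The residuum of the Łukasiewicz t-norm gives the supremum: min(1, 1 − 1.000 + 0.000).
1 − 1.000 + 0.000 = 0.000, so t = min(1, 0.000) = 0.000.
Check: 1.000 ⊗ 0.000 = max(0, 0.000) = 0.000 ≤ 0.000.

0.000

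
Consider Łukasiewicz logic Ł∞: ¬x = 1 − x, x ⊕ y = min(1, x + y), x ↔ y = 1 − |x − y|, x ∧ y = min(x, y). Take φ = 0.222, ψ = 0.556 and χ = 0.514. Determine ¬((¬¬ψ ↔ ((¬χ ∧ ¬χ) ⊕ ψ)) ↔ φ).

¬ψ = 1 − 0.556 = 0.444
¬¬ψ = 1 − 0.444 = 0.556
¬χ = 1 − 0.514 = 0.486
¬χ ∧ ¬χ = min(0.486, 0.486) = 0.486
(¬χ ∧ ¬χ) ⊕ ψ = min(1, 0.486 + 0.556) = min(1, 1.042) = 1.000
¬¬ψ ↔ ((¬χ ∧ ¬χ) ⊕ ψ) = 1 − |0.556 − 1.000| = 1 − 0.444 = 0.556
(¬¬ψ ↔ ((¬χ ∧ ¬χ) ⊕ ψ)) ↔ φ = 1 − |0.556 − 0.222| = 1 − 0.334 = 0.666
¬((¬¬ψ ↔ ((¬χ ∧ ¬χ) ⊕ ψ)) ↔ φ) = 1 − 0.666 = 0.334

0.334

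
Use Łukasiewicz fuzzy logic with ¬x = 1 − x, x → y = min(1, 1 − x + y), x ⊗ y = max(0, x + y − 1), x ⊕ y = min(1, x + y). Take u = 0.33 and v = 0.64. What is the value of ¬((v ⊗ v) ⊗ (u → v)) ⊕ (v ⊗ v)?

v ⊗ v = max(0, 0.64 + 0.64 − 1) = max(0, 0.28) = 0.28
u → v = min(1, 1 − 0.33 + 0.64) = min(1, 1.31) = 1.00
(v ⊗ v) ⊗ (u → v) = max(0, 0.28 + 1.00 − 1) = max(0, 0.28) = 0.28
¬((v ⊗ v) ⊗ (u → v)) = 1 − 0.28 = 0.72
¬((v ⊗ v) ⊗ (u → v)) ⊕ (v ⊗ v) = min(1, 0.72 + 0.28) = min(1, 1.00) = 1.00

1.00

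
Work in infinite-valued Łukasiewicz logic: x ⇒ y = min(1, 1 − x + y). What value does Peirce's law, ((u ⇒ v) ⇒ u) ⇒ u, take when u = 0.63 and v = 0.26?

u ⇒ v = min(1, 1 − 0.63 + 0.26) = min(1, 0.63) = 0.63
(u ⇒ v) ⇒ u = min(1, 1 − 0.63 + 0.63) = min(1, 1.00) = 1.00
((u ⇒ v) ⇒ u) ⇒ u = min(1, 1 − 1.00 + 0.63) = min(1, 0.63) = 0.63
(The value 0.63 < 1 shows this instance is not satisfied; not a Ł∞-tautology in general.)

0.63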